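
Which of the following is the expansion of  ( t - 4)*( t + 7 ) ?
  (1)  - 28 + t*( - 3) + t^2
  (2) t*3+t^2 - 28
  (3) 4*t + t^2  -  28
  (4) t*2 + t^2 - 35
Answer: 2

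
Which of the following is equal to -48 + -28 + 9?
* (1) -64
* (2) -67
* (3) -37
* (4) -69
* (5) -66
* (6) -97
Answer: 2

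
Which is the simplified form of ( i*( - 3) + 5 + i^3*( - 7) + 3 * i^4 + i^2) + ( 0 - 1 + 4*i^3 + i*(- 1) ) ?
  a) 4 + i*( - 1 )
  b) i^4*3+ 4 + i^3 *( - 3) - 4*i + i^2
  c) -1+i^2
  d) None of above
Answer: b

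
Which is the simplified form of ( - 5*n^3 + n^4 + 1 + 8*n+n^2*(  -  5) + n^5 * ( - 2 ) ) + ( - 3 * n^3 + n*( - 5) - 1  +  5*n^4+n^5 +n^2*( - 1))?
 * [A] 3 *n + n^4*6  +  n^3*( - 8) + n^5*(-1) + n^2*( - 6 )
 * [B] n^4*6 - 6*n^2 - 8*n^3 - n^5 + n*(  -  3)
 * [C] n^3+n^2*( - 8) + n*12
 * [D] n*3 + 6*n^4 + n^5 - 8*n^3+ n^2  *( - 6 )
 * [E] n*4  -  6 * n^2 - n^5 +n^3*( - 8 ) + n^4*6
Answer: A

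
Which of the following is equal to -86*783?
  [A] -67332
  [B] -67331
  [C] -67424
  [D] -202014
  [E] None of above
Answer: E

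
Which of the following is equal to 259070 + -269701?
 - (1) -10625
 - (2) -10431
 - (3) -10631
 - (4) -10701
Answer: 3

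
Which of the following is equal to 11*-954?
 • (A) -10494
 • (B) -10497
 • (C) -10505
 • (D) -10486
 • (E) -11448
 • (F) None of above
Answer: A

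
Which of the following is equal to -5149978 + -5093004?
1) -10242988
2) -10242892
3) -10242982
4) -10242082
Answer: 3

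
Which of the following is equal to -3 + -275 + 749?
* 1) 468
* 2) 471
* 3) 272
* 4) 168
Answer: 2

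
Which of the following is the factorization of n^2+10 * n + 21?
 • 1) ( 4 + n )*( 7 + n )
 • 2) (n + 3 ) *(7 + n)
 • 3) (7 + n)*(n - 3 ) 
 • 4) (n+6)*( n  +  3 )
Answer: 2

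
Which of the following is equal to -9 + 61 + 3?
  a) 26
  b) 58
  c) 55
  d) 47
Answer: c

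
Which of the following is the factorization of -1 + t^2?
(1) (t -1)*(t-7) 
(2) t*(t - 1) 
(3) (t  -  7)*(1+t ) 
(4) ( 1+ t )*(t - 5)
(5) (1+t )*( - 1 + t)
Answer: 5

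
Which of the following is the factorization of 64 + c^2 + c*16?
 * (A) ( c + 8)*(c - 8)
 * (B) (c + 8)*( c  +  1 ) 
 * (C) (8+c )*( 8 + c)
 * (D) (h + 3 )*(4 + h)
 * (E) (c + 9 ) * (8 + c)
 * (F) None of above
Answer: C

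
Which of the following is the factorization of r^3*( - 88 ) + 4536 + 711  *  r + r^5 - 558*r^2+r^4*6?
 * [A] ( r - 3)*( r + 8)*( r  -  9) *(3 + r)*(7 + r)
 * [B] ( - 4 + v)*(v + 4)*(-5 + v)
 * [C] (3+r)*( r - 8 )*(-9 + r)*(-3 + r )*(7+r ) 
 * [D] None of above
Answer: A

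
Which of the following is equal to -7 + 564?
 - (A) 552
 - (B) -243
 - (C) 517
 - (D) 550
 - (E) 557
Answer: E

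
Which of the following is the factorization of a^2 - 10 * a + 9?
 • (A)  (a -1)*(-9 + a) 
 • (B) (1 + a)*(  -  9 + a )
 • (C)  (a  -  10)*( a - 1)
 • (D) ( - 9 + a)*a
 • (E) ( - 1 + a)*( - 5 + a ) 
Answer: A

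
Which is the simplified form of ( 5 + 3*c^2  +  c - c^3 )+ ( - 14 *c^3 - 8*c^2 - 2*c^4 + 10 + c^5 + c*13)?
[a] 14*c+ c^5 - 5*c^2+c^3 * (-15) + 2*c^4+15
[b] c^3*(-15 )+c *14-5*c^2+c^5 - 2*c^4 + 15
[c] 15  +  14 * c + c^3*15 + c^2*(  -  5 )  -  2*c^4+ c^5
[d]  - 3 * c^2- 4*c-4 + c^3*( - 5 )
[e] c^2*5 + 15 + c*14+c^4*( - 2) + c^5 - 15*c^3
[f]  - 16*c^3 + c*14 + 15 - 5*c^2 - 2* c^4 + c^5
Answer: b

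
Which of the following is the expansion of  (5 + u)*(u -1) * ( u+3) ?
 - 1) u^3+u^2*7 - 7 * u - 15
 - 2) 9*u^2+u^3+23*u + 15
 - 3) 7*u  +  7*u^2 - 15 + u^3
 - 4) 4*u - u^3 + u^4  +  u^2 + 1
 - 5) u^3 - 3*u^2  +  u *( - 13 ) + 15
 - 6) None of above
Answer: 3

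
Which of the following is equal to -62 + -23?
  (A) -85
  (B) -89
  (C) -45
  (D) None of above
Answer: A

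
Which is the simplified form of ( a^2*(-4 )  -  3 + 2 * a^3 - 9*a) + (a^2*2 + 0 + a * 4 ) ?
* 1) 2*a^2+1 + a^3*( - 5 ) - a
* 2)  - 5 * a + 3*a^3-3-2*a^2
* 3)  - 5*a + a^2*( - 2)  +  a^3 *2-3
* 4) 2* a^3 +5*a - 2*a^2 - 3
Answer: 3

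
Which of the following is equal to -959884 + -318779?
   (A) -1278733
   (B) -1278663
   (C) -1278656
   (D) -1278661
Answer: B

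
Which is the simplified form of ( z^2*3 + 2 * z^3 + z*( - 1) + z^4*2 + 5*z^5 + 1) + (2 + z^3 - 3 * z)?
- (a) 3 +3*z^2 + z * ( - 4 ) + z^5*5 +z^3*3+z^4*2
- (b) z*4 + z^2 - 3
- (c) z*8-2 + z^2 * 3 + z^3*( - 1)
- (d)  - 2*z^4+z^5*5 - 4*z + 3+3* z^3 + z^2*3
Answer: a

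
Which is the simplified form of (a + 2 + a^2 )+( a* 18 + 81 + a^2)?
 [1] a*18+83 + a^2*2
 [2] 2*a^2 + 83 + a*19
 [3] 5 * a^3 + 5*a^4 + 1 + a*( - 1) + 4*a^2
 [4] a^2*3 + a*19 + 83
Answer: 2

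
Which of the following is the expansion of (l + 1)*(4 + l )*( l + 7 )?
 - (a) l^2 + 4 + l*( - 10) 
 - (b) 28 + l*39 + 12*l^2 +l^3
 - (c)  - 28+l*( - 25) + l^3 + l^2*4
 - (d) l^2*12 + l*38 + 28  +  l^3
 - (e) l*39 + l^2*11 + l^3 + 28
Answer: b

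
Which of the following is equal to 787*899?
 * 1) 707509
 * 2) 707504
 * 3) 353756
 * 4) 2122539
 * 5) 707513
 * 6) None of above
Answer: 5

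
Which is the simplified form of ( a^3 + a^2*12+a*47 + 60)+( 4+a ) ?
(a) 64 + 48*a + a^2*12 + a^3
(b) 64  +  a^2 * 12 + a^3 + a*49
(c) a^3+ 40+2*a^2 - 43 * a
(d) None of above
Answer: a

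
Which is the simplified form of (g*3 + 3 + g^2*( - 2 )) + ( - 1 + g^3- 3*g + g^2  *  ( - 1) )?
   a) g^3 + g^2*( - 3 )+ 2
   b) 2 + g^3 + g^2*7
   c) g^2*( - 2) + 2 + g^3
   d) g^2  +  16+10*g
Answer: a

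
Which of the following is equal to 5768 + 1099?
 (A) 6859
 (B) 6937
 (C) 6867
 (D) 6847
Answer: C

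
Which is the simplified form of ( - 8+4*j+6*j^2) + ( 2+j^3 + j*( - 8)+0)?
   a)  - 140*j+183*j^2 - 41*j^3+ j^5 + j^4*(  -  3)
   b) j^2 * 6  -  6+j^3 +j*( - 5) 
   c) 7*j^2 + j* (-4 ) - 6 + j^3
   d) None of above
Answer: d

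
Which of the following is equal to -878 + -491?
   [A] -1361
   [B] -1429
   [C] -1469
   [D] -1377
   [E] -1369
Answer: E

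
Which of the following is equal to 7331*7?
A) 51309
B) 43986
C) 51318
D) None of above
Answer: D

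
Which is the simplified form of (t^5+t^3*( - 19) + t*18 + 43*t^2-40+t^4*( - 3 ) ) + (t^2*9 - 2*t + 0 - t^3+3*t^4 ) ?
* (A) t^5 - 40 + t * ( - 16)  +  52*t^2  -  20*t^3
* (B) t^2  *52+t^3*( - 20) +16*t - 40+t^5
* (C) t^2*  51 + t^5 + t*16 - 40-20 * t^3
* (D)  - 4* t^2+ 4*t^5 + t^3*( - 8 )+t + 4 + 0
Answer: B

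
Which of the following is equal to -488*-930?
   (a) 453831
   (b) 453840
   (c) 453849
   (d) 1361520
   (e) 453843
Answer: b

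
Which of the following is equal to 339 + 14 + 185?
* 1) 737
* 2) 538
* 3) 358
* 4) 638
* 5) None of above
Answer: 2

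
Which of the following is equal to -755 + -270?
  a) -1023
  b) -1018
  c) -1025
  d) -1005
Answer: c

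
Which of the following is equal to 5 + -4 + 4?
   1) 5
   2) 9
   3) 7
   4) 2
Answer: 1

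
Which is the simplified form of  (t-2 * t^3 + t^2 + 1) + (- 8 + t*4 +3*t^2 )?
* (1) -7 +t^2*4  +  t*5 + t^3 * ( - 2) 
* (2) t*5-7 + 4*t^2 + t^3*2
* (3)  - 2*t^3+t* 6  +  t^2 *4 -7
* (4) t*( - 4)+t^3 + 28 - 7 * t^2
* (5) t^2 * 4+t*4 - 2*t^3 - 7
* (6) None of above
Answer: 1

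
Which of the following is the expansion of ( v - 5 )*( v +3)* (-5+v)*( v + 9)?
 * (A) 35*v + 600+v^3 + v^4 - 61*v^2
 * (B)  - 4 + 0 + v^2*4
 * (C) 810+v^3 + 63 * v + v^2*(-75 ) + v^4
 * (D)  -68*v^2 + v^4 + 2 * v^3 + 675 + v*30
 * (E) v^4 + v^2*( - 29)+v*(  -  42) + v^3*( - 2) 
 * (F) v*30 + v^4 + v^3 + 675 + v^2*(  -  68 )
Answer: D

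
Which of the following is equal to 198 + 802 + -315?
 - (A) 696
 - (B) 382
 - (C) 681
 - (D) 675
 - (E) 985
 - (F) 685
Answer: F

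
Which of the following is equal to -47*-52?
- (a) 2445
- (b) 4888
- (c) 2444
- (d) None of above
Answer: c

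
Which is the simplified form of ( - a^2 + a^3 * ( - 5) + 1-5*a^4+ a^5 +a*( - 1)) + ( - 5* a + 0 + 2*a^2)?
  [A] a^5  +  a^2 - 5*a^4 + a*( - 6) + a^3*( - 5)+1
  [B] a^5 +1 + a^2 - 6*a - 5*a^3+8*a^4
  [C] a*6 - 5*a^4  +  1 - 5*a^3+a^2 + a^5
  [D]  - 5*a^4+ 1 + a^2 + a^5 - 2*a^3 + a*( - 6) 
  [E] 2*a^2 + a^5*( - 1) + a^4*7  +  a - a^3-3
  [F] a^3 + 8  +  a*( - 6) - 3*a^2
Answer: A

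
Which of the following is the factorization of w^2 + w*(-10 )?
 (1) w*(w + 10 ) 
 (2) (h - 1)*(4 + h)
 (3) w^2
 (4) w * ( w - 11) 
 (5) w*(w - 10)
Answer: 5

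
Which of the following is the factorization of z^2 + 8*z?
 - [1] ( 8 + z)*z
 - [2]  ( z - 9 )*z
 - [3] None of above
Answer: 1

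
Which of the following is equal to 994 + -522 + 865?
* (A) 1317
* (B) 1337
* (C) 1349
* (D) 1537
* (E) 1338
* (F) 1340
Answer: B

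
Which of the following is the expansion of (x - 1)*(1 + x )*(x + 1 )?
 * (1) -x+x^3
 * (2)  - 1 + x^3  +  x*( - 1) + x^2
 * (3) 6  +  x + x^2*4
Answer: 2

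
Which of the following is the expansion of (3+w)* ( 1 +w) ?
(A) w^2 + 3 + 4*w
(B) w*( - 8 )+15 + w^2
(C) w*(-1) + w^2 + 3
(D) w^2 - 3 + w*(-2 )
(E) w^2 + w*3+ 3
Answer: A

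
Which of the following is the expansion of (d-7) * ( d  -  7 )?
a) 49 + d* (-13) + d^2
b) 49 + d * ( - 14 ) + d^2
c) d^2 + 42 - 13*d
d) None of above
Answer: b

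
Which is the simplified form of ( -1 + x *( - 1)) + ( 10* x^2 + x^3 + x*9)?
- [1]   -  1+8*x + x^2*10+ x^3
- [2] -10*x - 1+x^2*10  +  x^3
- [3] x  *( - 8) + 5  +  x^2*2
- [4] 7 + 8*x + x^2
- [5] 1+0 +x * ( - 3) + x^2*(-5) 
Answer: 1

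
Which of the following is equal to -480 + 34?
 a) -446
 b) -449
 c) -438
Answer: a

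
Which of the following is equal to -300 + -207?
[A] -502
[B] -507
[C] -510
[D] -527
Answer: B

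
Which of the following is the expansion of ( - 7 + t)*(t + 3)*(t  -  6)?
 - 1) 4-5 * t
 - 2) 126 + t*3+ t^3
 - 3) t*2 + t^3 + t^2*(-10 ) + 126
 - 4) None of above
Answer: 4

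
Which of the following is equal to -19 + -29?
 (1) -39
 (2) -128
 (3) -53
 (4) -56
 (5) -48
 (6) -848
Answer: 5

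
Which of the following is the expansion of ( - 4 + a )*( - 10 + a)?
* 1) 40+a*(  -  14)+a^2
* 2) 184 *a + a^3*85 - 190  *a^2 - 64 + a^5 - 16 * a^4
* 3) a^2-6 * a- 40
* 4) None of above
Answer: 1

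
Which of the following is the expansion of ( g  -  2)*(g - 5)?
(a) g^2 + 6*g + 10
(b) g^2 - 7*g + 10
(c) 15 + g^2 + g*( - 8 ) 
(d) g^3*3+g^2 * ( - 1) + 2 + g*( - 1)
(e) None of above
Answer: b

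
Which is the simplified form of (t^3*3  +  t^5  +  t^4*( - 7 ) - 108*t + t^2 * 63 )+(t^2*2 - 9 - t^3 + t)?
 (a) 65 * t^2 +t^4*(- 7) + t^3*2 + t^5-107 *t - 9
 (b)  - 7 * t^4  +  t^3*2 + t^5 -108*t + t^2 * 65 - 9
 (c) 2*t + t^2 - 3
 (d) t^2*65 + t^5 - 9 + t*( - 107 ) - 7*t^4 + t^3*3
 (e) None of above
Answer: a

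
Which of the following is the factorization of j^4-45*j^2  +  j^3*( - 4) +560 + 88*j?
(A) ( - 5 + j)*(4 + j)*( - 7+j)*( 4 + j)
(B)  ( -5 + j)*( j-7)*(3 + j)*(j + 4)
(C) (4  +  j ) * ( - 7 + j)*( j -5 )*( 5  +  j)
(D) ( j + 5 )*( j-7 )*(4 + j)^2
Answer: A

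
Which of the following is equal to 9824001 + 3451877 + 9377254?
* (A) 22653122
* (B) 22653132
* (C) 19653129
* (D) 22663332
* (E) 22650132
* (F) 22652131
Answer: B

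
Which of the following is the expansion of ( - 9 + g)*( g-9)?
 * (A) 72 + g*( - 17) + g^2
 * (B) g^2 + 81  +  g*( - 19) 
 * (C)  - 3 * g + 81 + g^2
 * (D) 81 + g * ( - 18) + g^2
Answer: D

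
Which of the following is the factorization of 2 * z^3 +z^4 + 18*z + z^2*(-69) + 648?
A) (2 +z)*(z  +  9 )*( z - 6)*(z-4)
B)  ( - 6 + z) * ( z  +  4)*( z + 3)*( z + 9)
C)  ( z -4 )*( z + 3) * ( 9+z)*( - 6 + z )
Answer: C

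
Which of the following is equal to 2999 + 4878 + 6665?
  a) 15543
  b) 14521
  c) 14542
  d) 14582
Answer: c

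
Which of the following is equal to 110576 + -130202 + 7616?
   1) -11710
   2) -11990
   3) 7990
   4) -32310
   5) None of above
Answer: 5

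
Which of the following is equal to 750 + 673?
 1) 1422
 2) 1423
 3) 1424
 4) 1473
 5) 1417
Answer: 2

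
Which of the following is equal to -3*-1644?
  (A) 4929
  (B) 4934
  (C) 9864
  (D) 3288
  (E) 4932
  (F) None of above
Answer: E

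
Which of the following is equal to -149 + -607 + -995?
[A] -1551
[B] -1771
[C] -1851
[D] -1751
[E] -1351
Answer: D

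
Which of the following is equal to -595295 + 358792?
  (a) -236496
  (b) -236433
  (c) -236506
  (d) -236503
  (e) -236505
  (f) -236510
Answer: d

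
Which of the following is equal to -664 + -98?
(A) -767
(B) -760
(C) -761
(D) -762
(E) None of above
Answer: D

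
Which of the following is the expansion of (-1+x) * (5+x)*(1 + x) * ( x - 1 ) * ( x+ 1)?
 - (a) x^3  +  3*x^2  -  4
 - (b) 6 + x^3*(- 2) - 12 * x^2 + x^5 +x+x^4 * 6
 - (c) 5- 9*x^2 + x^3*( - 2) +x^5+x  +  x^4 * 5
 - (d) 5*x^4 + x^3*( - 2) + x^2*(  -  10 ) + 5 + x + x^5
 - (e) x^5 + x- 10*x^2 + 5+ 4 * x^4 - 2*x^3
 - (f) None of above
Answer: d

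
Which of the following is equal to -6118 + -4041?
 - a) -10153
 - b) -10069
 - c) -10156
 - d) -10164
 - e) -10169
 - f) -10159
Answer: f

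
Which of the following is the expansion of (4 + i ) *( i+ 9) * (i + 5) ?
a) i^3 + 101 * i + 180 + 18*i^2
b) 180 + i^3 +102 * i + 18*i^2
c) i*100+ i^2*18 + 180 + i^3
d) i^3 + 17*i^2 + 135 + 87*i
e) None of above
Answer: a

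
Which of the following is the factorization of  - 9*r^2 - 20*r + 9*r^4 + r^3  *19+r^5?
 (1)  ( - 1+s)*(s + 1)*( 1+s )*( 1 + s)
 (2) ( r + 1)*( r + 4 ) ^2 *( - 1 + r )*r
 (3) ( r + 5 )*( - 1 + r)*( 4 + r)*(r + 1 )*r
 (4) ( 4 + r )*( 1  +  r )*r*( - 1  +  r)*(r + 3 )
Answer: 3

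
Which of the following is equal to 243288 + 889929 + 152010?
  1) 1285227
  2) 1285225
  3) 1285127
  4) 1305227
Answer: 1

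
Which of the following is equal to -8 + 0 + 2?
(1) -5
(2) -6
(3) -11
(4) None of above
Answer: 2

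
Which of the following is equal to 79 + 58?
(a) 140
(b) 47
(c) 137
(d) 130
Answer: c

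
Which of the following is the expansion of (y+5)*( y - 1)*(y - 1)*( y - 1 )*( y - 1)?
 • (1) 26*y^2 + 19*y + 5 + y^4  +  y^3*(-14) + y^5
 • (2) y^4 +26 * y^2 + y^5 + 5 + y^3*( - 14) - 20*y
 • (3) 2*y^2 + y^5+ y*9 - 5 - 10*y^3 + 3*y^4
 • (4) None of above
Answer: 4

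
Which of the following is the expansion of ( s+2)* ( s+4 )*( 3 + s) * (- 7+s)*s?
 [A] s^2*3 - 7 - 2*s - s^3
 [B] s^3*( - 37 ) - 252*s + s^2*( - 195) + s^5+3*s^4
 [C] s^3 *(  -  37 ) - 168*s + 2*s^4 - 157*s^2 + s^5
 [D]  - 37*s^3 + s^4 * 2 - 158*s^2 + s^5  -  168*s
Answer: D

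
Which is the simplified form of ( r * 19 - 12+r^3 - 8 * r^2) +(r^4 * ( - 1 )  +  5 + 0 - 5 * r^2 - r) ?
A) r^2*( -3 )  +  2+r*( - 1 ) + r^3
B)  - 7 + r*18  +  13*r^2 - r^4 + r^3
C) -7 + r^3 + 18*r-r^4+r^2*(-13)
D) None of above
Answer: C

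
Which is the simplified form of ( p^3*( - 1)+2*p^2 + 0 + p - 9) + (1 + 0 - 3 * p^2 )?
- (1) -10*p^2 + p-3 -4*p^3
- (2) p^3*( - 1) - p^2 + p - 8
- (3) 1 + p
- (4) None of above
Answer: 2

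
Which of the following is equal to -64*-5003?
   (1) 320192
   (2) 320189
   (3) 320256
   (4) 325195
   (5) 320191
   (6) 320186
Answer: 1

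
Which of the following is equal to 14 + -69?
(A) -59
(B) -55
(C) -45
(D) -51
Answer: B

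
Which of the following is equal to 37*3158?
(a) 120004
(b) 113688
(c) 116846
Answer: c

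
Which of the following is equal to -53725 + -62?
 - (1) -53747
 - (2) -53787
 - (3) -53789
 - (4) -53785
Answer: 2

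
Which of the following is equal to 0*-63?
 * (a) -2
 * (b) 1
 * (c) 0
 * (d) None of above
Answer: c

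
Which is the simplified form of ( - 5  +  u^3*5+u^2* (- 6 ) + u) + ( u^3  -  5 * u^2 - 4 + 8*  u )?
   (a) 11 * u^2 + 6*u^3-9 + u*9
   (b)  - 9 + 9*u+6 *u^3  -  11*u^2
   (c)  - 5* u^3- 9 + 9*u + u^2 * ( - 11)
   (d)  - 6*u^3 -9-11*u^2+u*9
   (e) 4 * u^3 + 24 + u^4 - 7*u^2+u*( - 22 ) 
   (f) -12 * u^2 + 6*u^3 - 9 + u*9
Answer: b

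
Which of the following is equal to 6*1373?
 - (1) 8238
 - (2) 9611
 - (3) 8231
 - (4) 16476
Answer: 1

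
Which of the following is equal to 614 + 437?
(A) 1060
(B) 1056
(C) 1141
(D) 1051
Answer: D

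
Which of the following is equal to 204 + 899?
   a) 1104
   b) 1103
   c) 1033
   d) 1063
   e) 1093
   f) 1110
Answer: b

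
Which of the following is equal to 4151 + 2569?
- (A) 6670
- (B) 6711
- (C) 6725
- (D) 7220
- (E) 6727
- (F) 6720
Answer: F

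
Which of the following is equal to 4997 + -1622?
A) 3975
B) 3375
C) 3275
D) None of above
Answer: B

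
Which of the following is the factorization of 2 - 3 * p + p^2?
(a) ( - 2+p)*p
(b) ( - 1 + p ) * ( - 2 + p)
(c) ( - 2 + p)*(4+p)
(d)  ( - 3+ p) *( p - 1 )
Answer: b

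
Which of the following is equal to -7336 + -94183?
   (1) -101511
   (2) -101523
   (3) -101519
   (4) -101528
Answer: 3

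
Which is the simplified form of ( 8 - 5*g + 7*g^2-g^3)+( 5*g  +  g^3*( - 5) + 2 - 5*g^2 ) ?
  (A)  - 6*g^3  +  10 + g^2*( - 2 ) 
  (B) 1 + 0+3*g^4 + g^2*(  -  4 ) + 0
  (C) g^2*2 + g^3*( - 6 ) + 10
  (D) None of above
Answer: C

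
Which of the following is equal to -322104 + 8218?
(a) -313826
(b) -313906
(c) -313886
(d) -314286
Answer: c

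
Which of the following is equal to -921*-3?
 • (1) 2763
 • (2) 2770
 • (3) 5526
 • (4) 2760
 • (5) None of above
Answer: 1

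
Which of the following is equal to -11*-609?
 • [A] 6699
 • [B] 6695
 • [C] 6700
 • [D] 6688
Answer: A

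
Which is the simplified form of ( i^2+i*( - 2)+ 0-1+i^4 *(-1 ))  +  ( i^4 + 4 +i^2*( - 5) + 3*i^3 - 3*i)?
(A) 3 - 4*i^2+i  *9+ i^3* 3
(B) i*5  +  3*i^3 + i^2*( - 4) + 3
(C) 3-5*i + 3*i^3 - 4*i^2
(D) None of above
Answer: C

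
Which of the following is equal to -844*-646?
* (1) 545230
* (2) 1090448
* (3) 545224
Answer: 3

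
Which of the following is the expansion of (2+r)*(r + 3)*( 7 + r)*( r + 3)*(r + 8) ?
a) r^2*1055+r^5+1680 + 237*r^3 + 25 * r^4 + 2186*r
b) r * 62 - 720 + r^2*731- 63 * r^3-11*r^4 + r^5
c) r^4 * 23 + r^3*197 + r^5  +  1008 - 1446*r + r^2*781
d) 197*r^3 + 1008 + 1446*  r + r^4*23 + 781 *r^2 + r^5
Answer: d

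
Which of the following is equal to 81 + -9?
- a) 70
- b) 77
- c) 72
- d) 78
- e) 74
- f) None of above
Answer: c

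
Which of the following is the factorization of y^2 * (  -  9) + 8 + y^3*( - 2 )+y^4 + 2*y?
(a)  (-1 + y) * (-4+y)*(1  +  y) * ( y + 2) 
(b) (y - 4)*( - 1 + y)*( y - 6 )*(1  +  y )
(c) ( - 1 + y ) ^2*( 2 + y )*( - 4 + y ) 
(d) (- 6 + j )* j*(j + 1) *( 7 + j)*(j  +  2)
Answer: a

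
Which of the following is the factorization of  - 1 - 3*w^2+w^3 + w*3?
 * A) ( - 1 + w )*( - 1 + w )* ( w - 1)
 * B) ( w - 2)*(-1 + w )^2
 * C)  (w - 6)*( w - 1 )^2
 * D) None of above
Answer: A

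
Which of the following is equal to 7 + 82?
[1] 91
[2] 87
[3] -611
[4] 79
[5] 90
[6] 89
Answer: 6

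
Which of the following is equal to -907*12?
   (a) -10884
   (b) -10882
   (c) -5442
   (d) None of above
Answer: a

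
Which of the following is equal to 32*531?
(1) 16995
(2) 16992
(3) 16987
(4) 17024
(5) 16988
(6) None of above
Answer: 2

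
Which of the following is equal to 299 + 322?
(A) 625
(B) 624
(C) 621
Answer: C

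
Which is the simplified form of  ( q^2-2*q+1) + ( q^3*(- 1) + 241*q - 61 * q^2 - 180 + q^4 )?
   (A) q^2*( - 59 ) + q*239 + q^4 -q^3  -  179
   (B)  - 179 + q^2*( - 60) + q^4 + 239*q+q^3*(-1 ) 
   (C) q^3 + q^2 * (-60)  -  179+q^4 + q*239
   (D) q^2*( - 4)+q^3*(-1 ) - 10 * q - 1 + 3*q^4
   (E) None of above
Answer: B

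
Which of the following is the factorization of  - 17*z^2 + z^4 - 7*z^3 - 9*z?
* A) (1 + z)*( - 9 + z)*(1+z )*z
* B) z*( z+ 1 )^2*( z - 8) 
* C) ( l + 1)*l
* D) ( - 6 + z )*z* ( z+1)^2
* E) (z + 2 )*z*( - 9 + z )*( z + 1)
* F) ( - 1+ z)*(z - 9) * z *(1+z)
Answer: A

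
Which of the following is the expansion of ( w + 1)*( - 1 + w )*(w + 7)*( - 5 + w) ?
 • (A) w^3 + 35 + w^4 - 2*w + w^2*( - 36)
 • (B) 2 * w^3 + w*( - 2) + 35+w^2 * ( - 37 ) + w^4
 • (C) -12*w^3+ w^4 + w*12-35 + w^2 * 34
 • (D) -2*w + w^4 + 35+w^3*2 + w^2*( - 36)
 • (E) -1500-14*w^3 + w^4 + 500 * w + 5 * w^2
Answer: D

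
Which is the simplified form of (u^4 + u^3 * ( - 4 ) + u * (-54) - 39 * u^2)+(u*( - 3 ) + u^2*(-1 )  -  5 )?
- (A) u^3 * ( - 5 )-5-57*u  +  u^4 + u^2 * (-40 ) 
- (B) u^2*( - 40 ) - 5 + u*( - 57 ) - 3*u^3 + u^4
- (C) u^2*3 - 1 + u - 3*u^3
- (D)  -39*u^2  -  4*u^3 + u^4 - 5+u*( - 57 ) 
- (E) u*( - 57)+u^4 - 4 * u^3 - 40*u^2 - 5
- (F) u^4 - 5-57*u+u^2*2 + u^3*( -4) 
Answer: E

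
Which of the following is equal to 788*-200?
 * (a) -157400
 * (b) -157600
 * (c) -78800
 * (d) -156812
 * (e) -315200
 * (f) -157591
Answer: b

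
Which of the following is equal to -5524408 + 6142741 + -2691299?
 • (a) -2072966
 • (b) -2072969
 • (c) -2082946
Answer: a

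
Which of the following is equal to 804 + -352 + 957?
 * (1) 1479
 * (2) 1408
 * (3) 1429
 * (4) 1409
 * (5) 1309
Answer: 4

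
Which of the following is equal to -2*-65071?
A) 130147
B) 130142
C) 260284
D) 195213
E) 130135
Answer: B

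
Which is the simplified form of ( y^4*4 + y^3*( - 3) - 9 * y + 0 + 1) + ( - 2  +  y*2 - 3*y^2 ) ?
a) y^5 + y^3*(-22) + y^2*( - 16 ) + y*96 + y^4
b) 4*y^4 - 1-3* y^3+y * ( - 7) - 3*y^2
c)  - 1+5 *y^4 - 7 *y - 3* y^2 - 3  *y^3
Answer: b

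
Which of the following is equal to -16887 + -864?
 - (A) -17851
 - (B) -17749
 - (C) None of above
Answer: C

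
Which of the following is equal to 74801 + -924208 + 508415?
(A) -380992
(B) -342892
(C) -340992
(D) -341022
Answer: C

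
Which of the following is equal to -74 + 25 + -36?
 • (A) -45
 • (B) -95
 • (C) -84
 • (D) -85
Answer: D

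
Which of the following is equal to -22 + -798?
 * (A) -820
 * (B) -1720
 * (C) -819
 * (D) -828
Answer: A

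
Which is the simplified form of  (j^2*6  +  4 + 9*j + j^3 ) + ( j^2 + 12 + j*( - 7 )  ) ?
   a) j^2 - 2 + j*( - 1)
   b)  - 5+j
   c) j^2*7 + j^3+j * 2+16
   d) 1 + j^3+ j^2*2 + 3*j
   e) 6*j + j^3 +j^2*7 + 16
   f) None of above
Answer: c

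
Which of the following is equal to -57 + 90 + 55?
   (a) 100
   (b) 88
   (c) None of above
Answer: b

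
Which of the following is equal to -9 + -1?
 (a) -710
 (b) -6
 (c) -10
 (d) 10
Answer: c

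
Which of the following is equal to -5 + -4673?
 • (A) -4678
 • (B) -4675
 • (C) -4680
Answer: A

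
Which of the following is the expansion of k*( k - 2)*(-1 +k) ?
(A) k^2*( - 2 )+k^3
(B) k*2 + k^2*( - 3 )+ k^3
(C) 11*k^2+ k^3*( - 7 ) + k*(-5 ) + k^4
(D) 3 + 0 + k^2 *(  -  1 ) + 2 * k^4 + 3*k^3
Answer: B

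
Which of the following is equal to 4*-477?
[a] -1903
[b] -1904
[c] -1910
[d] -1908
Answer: d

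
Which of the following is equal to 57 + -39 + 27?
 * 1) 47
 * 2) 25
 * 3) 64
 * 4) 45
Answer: 4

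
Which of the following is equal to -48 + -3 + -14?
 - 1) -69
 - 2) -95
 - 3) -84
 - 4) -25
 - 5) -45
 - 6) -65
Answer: 6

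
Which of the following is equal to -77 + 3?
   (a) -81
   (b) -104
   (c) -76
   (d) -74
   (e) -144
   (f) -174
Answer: d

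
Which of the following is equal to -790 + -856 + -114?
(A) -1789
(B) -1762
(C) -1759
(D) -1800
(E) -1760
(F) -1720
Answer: E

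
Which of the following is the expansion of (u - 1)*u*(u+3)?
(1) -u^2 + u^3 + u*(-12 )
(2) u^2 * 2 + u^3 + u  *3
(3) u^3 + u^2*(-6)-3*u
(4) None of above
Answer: 4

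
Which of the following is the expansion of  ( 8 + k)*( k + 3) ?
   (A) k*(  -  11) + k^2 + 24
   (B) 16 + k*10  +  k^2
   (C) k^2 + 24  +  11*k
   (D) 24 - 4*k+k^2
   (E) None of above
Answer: C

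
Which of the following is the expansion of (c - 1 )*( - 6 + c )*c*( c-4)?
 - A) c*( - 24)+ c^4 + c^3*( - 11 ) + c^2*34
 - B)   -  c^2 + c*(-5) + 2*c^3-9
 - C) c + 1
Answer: A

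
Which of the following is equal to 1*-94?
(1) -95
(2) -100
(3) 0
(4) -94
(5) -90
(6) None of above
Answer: 4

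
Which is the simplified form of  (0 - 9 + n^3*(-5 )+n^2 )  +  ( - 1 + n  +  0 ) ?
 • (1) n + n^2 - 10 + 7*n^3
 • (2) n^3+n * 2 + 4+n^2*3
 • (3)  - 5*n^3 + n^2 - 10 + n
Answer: 3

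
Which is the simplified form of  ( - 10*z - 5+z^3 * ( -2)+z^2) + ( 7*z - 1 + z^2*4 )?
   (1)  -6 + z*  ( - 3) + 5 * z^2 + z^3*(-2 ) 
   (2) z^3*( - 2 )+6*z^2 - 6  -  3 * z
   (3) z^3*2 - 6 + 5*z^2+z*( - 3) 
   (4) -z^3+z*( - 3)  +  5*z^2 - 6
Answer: 1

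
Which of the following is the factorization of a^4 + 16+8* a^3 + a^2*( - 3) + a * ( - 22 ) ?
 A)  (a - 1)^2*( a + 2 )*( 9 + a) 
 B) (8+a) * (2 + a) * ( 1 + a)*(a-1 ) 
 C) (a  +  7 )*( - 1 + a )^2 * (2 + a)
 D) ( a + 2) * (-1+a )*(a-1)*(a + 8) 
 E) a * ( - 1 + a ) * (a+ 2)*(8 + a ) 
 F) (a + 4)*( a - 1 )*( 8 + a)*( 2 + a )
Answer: D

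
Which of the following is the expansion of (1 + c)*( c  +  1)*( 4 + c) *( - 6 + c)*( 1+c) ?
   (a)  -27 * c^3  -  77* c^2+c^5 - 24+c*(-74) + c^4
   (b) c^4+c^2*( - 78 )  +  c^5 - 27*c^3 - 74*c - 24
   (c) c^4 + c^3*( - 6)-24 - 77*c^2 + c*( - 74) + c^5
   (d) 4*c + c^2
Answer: a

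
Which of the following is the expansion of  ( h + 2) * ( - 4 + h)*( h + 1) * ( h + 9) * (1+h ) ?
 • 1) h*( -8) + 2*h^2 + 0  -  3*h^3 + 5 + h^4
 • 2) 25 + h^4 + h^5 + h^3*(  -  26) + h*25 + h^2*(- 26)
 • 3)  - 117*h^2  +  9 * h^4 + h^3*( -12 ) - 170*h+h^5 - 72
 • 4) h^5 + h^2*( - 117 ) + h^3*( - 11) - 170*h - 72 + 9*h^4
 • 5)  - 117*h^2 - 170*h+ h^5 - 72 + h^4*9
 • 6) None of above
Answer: 4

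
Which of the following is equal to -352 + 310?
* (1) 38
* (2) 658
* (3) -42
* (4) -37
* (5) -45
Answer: 3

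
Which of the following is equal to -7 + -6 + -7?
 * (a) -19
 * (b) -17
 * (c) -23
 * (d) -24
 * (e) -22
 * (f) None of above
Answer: f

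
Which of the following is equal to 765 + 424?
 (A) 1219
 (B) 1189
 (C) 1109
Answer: B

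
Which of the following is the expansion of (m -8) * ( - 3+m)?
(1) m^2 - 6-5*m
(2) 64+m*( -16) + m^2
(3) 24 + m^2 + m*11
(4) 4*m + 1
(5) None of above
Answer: 5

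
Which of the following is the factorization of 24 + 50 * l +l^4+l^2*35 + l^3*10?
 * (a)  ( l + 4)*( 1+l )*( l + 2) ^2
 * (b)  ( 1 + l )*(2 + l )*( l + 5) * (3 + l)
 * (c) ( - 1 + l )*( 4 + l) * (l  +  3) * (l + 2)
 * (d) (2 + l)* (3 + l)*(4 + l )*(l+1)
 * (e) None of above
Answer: d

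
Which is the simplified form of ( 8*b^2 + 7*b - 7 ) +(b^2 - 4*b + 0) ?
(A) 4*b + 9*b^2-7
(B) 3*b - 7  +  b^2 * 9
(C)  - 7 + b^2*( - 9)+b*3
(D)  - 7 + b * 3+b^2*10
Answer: B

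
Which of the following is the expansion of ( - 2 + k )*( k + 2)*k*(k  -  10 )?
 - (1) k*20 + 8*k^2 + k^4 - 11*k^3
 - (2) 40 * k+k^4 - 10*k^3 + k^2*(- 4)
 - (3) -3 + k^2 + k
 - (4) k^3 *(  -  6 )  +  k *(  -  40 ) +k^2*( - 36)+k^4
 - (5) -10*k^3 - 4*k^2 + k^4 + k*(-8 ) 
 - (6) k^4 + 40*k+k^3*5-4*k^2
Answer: 2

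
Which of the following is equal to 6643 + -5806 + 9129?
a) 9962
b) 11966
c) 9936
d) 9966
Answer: d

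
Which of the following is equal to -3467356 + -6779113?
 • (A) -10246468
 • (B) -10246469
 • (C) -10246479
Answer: B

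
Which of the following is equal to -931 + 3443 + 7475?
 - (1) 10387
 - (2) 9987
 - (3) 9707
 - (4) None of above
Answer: 2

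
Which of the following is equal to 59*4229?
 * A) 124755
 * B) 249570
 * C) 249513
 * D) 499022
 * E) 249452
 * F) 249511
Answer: F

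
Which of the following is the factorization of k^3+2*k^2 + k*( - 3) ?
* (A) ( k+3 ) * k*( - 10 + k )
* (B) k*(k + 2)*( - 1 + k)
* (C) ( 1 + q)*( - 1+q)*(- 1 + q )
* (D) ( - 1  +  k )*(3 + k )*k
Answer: D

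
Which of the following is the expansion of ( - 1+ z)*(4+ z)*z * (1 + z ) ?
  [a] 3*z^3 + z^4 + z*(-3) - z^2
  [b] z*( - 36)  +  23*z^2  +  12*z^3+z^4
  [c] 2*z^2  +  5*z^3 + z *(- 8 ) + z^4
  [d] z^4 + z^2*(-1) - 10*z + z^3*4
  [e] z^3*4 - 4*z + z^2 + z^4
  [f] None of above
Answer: f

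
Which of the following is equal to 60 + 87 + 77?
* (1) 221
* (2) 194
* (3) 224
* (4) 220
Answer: 3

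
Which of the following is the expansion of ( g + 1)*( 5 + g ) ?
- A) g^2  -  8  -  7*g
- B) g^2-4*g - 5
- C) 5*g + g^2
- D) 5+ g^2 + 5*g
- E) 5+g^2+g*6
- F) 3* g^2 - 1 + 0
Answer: E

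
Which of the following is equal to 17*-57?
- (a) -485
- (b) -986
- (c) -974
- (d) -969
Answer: d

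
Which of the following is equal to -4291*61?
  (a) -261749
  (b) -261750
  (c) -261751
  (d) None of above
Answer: c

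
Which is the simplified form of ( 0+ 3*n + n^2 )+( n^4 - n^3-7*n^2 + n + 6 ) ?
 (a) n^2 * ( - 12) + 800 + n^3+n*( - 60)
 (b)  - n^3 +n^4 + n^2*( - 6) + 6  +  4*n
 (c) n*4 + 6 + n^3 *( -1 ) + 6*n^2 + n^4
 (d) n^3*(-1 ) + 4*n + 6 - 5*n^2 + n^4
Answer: b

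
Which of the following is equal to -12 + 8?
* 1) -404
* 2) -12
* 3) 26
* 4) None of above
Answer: 4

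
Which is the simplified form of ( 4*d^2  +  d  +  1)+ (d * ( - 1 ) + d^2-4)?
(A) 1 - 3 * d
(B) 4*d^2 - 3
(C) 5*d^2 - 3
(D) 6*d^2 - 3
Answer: C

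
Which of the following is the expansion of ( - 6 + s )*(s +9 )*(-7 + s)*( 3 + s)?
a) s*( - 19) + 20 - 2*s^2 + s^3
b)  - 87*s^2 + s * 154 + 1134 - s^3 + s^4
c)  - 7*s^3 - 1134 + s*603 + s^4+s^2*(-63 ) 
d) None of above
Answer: d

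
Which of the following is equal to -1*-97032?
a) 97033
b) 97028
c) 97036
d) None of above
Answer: d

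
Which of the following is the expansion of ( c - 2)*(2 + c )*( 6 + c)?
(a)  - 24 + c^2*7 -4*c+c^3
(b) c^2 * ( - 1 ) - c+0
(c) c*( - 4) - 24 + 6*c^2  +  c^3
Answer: c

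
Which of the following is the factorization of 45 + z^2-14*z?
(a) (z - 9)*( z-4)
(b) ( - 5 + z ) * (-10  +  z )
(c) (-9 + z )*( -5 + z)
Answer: c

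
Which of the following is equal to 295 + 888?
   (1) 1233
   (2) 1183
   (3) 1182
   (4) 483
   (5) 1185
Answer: 2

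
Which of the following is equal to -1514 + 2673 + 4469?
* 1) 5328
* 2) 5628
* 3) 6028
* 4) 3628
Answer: 2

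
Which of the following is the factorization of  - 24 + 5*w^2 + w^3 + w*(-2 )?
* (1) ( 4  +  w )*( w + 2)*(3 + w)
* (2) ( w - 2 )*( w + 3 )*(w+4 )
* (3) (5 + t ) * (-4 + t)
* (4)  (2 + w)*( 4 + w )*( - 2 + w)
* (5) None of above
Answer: 2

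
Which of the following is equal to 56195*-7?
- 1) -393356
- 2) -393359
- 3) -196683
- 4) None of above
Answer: 4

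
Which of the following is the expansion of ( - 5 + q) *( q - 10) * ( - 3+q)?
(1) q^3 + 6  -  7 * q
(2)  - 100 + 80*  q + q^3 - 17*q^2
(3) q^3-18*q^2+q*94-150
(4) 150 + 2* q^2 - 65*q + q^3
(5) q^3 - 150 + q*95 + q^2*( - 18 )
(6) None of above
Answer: 5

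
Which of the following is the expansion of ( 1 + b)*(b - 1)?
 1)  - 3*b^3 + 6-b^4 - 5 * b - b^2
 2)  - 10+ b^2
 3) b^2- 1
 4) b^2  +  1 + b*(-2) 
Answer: 3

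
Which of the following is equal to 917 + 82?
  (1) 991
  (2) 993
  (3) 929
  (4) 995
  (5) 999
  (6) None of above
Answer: 5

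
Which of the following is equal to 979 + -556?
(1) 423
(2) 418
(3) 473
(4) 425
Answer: 1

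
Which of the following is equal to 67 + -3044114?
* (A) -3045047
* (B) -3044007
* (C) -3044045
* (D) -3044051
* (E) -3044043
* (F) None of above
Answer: F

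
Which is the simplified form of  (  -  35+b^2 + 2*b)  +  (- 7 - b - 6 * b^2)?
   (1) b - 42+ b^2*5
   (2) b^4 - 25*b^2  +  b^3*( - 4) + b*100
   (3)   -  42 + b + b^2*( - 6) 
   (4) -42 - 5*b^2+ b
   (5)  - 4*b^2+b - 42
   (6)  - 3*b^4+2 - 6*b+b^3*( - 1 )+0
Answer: 4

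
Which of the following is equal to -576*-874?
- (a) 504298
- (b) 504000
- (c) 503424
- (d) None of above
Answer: c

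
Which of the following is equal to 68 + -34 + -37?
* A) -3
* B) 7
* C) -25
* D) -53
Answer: A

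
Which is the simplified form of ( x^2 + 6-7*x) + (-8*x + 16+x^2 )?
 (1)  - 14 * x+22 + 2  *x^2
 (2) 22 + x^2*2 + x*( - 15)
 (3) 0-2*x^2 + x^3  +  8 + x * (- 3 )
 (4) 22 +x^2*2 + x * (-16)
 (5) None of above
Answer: 2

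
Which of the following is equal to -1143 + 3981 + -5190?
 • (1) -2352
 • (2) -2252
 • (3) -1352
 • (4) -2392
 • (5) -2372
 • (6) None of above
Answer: 1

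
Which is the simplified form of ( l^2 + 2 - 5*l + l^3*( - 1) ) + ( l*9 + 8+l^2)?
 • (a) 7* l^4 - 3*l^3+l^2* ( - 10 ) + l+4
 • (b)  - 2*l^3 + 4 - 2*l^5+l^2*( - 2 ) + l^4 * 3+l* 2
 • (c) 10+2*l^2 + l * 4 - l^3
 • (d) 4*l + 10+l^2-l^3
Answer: c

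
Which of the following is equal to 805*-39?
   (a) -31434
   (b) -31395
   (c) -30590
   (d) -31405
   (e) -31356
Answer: b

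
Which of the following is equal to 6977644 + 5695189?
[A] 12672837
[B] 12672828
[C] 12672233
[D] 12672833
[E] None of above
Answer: D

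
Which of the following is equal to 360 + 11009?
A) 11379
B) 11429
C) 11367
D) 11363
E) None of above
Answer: E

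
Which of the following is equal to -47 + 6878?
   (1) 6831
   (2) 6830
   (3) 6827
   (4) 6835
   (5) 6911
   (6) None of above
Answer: 1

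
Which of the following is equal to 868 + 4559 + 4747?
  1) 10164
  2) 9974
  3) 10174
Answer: 3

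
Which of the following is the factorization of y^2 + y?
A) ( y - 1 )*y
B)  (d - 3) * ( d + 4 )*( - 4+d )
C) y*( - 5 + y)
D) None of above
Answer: D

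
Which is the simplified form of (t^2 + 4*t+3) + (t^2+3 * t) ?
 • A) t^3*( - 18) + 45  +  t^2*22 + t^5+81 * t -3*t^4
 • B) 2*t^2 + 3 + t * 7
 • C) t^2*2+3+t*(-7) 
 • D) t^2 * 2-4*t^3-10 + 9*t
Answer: B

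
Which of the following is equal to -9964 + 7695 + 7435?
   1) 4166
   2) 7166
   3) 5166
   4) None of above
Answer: 3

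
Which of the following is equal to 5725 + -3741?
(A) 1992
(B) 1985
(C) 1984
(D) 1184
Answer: C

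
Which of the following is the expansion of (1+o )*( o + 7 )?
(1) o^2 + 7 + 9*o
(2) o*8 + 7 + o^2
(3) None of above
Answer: 2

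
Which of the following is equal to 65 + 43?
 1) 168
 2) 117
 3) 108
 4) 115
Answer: 3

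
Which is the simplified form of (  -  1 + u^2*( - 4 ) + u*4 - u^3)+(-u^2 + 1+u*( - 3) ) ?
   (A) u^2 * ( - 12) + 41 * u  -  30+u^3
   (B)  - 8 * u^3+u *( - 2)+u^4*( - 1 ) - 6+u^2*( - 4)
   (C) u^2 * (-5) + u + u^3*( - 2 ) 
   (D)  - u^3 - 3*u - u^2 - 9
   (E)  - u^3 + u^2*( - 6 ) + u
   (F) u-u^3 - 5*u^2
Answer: F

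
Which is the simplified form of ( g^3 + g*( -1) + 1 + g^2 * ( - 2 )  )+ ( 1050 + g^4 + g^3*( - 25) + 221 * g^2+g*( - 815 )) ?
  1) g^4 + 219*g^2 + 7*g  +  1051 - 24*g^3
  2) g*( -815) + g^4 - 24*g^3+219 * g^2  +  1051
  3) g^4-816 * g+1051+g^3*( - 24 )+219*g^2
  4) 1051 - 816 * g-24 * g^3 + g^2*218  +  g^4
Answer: 3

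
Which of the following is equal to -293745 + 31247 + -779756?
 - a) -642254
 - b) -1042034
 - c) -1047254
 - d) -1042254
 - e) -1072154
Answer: d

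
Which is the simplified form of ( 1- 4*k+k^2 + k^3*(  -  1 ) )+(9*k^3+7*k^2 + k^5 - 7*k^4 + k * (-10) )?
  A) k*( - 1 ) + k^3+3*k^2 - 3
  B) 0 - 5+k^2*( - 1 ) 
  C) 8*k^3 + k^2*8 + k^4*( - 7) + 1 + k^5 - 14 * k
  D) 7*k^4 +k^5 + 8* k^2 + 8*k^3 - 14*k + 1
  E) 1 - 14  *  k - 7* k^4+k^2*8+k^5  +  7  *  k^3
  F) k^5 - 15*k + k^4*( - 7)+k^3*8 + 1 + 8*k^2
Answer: C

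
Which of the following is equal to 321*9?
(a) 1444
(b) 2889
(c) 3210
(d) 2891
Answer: b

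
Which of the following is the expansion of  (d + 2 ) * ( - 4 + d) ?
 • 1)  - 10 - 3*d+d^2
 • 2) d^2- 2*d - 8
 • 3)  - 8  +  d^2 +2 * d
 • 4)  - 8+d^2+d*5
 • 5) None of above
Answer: 2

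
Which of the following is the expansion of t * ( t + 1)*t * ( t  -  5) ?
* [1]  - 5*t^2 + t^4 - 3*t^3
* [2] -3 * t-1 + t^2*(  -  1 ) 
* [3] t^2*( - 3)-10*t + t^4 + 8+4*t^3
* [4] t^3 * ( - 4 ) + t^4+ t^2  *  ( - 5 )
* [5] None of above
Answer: 4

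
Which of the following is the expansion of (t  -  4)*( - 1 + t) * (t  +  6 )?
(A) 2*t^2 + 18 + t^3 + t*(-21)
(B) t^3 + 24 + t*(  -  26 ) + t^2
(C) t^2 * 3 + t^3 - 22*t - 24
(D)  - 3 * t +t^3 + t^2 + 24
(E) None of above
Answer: B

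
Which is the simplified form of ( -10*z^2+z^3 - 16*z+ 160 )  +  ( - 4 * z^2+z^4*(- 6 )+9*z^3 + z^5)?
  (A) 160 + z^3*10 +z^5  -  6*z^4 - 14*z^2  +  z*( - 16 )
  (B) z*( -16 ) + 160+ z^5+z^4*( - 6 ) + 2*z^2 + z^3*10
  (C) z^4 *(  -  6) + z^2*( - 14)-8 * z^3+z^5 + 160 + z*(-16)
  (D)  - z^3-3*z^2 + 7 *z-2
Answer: A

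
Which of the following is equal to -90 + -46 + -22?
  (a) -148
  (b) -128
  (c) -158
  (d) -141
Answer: c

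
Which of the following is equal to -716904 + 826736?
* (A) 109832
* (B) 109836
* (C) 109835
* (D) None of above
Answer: A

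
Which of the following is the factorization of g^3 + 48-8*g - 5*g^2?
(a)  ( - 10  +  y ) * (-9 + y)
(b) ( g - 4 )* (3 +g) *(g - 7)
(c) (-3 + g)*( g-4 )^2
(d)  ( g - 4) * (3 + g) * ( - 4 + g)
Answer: d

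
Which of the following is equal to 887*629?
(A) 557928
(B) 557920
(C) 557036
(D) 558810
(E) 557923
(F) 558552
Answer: E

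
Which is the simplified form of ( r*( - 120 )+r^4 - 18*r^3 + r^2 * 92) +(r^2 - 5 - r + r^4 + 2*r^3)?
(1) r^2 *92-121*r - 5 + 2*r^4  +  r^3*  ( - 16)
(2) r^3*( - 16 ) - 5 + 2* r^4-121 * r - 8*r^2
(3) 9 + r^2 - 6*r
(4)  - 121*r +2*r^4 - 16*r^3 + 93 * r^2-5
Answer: 4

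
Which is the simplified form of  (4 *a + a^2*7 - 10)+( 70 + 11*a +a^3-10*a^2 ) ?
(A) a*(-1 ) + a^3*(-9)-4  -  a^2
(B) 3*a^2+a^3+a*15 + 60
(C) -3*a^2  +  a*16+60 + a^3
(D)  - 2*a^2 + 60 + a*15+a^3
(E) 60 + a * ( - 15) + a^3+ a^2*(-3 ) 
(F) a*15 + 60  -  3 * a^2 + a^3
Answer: F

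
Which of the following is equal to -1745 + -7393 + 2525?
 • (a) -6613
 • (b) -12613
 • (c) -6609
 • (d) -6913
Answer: a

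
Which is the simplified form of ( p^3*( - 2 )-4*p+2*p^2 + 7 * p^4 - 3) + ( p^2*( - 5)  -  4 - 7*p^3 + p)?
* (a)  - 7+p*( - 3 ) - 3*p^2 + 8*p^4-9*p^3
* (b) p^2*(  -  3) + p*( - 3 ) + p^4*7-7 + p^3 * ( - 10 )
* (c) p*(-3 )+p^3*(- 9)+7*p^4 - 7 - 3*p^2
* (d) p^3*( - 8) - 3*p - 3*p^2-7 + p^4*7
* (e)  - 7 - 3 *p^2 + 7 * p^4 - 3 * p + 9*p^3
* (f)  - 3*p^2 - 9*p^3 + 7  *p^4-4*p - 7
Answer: c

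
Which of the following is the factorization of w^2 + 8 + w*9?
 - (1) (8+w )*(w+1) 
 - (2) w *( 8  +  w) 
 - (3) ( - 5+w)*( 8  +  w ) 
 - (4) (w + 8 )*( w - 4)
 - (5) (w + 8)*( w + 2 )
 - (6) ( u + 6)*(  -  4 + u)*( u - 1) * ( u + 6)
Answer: 1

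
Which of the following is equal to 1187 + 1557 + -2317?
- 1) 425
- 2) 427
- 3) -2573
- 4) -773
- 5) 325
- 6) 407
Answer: 2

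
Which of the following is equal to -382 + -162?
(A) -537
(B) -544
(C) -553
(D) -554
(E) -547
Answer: B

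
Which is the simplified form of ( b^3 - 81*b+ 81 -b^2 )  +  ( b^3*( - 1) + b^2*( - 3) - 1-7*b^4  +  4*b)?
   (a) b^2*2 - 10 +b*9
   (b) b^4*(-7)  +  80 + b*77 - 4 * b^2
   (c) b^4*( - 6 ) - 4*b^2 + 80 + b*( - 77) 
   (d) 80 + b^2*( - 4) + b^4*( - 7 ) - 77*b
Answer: d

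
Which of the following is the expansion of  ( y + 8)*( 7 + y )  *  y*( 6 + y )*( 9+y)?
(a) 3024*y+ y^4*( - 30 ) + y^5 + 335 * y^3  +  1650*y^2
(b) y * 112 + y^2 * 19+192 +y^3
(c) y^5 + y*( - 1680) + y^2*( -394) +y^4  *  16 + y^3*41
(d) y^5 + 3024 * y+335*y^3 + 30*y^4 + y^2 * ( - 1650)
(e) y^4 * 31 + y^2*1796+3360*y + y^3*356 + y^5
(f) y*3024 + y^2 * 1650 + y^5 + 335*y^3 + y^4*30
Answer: f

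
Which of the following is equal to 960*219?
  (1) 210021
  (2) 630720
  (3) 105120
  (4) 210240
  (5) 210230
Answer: 4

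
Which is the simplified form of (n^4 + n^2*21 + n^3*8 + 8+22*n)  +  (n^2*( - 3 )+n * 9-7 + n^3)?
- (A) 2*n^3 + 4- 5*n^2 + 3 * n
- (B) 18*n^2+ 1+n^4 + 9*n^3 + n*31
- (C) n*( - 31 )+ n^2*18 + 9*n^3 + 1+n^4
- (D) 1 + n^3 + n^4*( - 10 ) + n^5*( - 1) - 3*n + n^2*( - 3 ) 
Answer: B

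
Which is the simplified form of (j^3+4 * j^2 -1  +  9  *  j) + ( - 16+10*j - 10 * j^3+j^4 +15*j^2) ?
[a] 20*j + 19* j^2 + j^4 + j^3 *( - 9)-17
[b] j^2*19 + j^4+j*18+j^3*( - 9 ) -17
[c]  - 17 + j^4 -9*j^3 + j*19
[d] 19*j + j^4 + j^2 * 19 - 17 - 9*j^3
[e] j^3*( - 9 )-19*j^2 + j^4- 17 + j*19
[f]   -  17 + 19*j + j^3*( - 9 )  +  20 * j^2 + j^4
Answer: d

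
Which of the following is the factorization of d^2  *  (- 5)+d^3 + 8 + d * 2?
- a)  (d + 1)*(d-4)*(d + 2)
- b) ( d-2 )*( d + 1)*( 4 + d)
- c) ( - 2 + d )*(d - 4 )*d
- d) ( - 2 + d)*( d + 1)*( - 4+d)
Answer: d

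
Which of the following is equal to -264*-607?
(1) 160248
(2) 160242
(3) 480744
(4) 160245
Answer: 1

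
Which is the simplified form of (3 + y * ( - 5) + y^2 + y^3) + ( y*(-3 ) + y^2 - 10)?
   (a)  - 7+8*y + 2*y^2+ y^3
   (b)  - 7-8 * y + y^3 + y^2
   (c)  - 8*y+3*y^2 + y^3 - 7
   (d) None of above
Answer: d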